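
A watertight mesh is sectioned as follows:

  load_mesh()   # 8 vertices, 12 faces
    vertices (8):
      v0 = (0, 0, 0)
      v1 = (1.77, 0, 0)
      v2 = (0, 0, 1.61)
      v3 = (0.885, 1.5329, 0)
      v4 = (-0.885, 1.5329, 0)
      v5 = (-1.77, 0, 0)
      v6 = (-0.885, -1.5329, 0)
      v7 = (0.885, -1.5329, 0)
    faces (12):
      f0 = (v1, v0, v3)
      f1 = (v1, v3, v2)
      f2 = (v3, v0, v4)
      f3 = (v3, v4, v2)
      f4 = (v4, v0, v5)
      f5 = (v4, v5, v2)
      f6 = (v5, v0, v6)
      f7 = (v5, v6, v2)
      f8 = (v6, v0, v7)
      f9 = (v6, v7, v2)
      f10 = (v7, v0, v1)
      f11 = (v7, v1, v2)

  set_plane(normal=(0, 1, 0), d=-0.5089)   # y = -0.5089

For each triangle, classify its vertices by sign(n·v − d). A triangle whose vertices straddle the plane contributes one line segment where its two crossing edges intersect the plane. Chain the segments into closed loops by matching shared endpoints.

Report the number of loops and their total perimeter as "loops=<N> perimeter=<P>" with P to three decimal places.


Straddling triangles (6 of 12):
  (v5,v0,v6) [++-] → (-0.293807, -0.5089, 0)–(-1.47619, -0.5089, 0)  len=1.1824
  (v5,v6,v2) [+-+] → (-1.47619, -0.5089, 0)–(-0.293807, -0.5089, 1.0755)  len=1.5984
  (v6,v0,v7) [-+-] → (-0.293807, -0.5089, 0)–(0.293807, -0.5089, 0)  len=0.5876
  (v6,v7,v2) [--+] → (0.293807, -0.5089, 1.0755)–(-0.293807, -0.5089, 1.0755)  len=0.5876
  (v7,v0,v1) [-++] → (0.293807, -0.5089, 0)–(1.47619, -0.5089, 0)  len=1.1824
  (v7,v1,v2) [-++] → (1.47619, -0.5089, 0)–(0.293807, -0.5089, 1.0755)  len=1.5984

Chained into 1 loop(s):
  loop 1: 6 segments, perimeter = 6.7367
Total perimeter = 6.737

loops=1 perimeter=6.737


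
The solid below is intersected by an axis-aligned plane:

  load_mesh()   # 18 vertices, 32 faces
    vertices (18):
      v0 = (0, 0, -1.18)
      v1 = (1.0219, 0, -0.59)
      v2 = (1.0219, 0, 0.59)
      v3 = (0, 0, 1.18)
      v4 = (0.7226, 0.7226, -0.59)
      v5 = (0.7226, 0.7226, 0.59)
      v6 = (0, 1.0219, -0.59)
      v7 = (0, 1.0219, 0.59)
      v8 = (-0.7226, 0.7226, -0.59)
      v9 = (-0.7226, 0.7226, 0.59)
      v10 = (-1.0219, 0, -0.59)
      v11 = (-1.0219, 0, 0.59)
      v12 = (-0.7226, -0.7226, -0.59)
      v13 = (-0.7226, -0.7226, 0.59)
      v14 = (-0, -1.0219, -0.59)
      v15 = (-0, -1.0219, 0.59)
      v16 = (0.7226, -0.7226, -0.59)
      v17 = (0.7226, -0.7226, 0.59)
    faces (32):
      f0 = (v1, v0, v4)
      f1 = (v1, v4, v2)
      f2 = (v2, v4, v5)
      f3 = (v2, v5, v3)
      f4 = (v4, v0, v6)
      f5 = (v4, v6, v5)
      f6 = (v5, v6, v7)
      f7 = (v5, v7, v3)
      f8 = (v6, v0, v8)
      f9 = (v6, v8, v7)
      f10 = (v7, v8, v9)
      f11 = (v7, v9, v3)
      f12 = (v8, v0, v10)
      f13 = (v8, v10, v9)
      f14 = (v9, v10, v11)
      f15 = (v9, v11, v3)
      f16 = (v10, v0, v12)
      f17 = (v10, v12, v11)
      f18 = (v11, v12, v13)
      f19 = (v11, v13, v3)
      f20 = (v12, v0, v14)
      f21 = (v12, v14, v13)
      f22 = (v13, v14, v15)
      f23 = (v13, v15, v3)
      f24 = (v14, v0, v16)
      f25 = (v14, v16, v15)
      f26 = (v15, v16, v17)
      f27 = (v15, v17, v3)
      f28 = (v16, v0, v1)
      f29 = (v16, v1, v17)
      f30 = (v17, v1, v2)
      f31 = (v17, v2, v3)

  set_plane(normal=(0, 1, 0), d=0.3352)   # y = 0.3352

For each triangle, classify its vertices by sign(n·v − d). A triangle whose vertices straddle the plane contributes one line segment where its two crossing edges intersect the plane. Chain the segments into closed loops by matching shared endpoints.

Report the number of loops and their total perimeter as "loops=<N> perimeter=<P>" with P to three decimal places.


Straddling triangles (12 of 32):
  (v1,v0,v4) [--+] → (0.3352, 0.3352, -0.906311)–(0.883061, 0.3352, -0.59)  len=0.6326
  (v1,v4,v2) [-+-] → (0.883061, 0.3352, -0.59)–(0.883061, 0.3352, 0.0426211)  len=0.6326
  (v2,v4,v5) [-++] → (0.883061, 0.3352, 0.0426211)–(0.883061, 0.3352, 0.59)  len=0.5474
  (v2,v5,v3) [-+-] → (0.883061, 0.3352, 0.59)–(0.3352, 0.3352, 0.906311)  len=0.6326
  (v4,v0,v6) [+-+] → (0.3352, 0.3352, -0.906311)–(0, 0.3352, -0.98647)  len=0.3447
  (v5,v7,v3) [++-] → (0, 0.3352, 0.98647)–(0.3352, 0.3352, 0.906311)  len=0.3447
  (v6,v0,v8) [+-+] → (0, 0.3352, -0.98647)–(-0.3352, 0.3352, -0.906311)  len=0.3447
  (v7,v9,v3) [++-] → (-0.3352, 0.3352, 0.906311)–(0, 0.3352, 0.98647)  len=0.3447
  (v8,v0,v10) [+--] → (-0.3352, 0.3352, -0.906311)–(-0.883061, 0.3352, -0.59)  len=0.6326
  (v8,v10,v9) [+-+] → (-0.883061, 0.3352, -0.59)–(-0.883061, 0.3352, -0.0426211)  len=0.5474
  (v9,v10,v11) [+--] → (-0.883061, 0.3352, -0.0426211)–(-0.883061, 0.3352, 0.59)  len=0.6326
  (v9,v11,v3) [+--] → (-0.883061, 0.3352, 0.59)–(-0.3352, 0.3352, 0.906311)  len=0.6326

Chained into 1 loop(s):
  loop 1: 12 segments, perimeter = 6.2691
Total perimeter = 6.269

loops=1 perimeter=6.269


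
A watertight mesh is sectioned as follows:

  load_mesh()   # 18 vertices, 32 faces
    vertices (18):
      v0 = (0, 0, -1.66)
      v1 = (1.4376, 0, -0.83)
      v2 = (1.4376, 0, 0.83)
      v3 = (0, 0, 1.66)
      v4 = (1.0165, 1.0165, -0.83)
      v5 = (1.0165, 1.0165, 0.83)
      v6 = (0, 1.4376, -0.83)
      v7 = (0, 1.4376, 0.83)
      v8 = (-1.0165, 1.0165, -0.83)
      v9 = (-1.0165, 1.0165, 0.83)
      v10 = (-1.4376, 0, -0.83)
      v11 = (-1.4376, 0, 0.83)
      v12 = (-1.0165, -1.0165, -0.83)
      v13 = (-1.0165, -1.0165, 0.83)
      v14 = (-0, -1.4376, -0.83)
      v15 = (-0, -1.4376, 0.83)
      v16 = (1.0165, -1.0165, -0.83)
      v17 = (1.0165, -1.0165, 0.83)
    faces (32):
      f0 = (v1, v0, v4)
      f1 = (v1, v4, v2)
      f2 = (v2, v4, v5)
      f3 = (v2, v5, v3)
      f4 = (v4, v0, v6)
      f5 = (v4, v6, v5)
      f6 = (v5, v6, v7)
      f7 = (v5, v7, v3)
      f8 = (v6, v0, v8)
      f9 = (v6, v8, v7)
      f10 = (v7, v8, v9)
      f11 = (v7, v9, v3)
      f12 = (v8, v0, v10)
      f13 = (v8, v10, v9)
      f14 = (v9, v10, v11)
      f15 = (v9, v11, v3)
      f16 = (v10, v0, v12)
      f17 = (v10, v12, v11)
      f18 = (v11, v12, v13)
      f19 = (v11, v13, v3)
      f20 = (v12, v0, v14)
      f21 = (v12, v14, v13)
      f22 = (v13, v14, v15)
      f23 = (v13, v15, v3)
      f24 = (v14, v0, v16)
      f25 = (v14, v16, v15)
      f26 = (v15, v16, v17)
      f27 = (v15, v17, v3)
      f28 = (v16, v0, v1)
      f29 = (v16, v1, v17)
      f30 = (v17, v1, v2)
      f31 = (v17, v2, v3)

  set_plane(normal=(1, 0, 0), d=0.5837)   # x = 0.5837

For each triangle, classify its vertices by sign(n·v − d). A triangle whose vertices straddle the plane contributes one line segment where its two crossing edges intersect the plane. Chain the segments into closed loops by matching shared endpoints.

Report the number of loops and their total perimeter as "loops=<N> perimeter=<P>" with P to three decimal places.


Straddling triangles (12 of 32):
  (v1,v0,v4) [+-+] → (0.5837, 0, -1.323)–(0.5837, 0.5837, -1.18339)  len=0.6002
  (v2,v5,v3) [++-] → (0.5837, 0.5837, 1.18339)–(0.5837, 0, 1.323)  len=0.6002
  (v4,v0,v6) [+--] → (0.5837, 0.5837, -1.18339)–(0.5837, 1.19579, -0.83)  len=0.7068
  (v4,v6,v5) [+-+] → (0.5837, 1.19579, -0.83)–(0.5837, 1.19579, 0.123214)  len=0.9532
  (v5,v6,v7) [+--] → (0.5837, 1.19579, 0.123214)–(0.5837, 1.19579, 0.83)  len=0.7068
  (v5,v7,v3) [+--] → (0.5837, 1.19579, 0.83)–(0.5837, 0.5837, 1.18339)  len=0.7068
  (v14,v0,v16) [--+] → (0.5837, -0.5837, -1.18339)–(0.5837, -1.19579, -0.83)  len=0.7068
  (v14,v16,v15) [-+-] → (0.5837, -1.19579, -0.83)–(0.5837, -1.19579, -0.123214)  len=0.7068
  (v15,v16,v17) [-++] → (0.5837, -1.19579, -0.123214)–(0.5837, -1.19579, 0.83)  len=0.9532
  (v15,v17,v3) [-+-] → (0.5837, -1.19579, 0.83)–(0.5837, -0.5837, 1.18339)  len=0.7068
  (v16,v0,v1) [+-+] → (0.5837, -0.5837, -1.18339)–(0.5837, 0, -1.323)  len=0.6002
  (v17,v2,v3) [++-] → (0.5837, 0, 1.323)–(0.5837, -0.5837, 1.18339)  len=0.6002

Chained into 1 loop(s):
  loop 1: 12 segments, perimeter = 8.5478
Total perimeter = 8.548

loops=1 perimeter=8.548


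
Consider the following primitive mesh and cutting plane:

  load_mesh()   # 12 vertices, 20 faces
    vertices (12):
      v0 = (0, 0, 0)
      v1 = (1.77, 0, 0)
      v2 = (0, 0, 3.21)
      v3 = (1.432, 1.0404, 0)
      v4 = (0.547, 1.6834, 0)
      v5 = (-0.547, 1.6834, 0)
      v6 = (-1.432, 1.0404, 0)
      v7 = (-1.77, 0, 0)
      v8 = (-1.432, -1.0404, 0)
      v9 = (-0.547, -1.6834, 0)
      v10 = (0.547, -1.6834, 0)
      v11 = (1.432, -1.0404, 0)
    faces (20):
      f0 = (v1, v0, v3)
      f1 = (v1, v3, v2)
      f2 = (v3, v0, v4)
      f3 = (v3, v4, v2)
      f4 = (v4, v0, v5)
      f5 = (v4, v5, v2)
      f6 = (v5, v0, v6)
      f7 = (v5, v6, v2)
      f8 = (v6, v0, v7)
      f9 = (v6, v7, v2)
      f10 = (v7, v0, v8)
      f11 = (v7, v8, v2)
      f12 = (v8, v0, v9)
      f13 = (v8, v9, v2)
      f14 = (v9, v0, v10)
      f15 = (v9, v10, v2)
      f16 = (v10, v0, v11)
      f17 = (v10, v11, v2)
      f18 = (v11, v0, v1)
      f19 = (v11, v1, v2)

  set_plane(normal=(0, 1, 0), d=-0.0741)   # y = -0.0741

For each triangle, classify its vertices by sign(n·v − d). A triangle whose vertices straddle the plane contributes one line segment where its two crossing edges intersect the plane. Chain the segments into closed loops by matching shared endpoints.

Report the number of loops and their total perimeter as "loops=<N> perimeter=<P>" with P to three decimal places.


Straddling triangles (10 of 20):
  (v7,v0,v8) [++-] → (-0.101991, -0.0741, 0)–(-1.74593, -0.0741, 0)  len=1.6439
  (v7,v8,v2) [+-+] → (-1.74593, -0.0741, 0)–(-0.101991, -0.0741, 2.98138)  len=3.4046
  (v8,v0,v9) [-+-] → (-0.101991, -0.0741, 0)–(-0.0240779, -0.0741, 0)  len=0.0779
  (v8,v9,v2) [--+] → (-0.0240779, -0.0741, 3.0687)–(-0.101991, -0.0741, 2.98138)  len=0.1170
  (v9,v0,v10) [-+-] → (-0.0240779, -0.0741, 0)–(0.0240779, -0.0741, 0)  len=0.0482
  (v9,v10,v2) [--+] → (0.0240779, -0.0741, 3.0687)–(-0.0240779, -0.0741, 3.0687)  len=0.0482
  (v10,v0,v11) [-+-] → (0.0240779, -0.0741, 0)–(0.101991, -0.0741, 0)  len=0.0779
  (v10,v11,v2) [--+] → (0.101991, -0.0741, 2.98138)–(0.0240779, -0.0741, 3.0687)  len=0.1170
  (v11,v0,v1) [-++] → (0.101991, -0.0741, 0)–(1.74593, -0.0741, 0)  len=1.6439
  (v11,v1,v2) [-++] → (1.74593, -0.0741, 0)–(0.101991, -0.0741, 2.98138)  len=3.4046

Chained into 1 loop(s):
  loop 1: 10 segments, perimeter = 10.5832
Total perimeter = 10.583

loops=1 perimeter=10.583


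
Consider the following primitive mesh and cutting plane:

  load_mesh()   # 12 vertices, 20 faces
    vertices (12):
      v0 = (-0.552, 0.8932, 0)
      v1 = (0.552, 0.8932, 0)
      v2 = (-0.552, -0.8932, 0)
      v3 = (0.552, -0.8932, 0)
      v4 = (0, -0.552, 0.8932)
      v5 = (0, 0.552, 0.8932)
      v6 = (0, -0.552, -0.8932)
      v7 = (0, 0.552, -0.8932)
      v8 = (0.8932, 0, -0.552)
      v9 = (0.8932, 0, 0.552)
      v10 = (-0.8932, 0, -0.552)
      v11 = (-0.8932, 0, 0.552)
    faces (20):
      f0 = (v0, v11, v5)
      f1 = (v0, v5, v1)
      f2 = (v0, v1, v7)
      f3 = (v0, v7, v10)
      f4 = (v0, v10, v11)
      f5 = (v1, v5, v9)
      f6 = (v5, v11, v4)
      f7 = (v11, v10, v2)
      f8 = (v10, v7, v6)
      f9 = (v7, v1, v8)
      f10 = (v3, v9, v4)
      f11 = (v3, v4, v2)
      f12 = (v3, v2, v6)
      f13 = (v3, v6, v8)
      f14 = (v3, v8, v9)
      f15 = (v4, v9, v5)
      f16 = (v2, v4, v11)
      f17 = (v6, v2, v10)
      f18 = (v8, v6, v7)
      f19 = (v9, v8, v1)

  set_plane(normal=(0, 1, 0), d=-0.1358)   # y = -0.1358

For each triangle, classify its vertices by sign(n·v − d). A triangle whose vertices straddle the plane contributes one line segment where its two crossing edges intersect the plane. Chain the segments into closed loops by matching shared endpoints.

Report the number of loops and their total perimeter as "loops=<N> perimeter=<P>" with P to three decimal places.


loops=1 perimeter=5.706

Straddling triangles (10 of 20):
  (v5,v11,v4) [++-] → (-0.67346, -0.1358, 0.63594)–(0, -0.1358, 0.8932)  len=0.7209
  (v11,v10,v2) [++-] → (-0.841325, -0.1358, -0.468075)–(-0.841325, -0.1358, 0.468075)  len=0.9362
  (v10,v7,v6) [++-] → (0, -0.1358, -0.8932)–(-0.67346, -0.1358, -0.63594)  len=0.7209
  (v3,v9,v4) [-+-] → (0.841325, -0.1358, 0.468075)–(0.67346, -0.1358, 0.63594)  len=0.2374
  (v3,v6,v8) [--+] → (0.67346, -0.1358, -0.63594)–(0.841325, -0.1358, -0.468075)  len=0.2374
  (v3,v8,v9) [-++] → (0.841325, -0.1358, -0.468075)–(0.841325, -0.1358, 0.468075)  len=0.9362
  (v4,v9,v5) [-++] → (0.67346, -0.1358, 0.63594)–(0, -0.1358, 0.8932)  len=0.7209
  (v2,v4,v11) [--+] → (-0.67346, -0.1358, 0.63594)–(-0.841325, -0.1358, 0.468075)  len=0.2374
  (v6,v2,v10) [--+] → (-0.841325, -0.1358, -0.468075)–(-0.67346, -0.1358, -0.63594)  len=0.2374
  (v8,v6,v7) [+-+] → (0.67346, -0.1358, -0.63594)–(0, -0.1358, -0.8932)  len=0.7209

Chained into 1 loop(s):
  loop 1: 10 segments, perimeter = 5.7056
Total perimeter = 5.706


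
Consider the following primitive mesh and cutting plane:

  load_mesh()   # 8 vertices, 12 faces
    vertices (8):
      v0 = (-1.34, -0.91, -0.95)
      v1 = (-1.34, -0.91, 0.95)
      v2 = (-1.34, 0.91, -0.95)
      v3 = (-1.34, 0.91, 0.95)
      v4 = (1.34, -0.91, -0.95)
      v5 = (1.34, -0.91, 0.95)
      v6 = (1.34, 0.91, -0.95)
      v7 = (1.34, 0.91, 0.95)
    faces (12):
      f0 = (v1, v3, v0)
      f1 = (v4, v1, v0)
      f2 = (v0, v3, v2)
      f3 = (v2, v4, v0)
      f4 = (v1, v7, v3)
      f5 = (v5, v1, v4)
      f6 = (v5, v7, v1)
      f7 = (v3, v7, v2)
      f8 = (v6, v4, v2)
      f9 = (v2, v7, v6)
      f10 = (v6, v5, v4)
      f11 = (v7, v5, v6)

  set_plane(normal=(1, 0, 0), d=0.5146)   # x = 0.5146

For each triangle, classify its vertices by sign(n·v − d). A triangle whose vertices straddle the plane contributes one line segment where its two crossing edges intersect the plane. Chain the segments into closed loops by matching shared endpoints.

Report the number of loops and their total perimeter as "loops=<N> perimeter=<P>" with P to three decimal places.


Straddling triangles (8 of 12):
  (v4,v1,v0) [+--] → (0.5146, -0.91, -0.364828)–(0.5146, -0.91, -0.95)  len=0.5852
  (v2,v4,v0) [-+-] → (0.5146, -0.349467, -0.95)–(0.5146, -0.91, -0.95)  len=0.5605
  (v1,v7,v3) [-+-] → (0.5146, 0.349467, 0.95)–(0.5146, 0.91, 0.95)  len=0.5605
  (v5,v1,v4) [+-+] → (0.5146, -0.91, 0.95)–(0.5146, -0.91, -0.364828)  len=1.3148
  (v5,v7,v1) [++-] → (0.5146, 0.349467, 0.95)–(0.5146, -0.91, 0.95)  len=1.2595
  (v3,v7,v2) [-+-] → (0.5146, 0.91, 0.95)–(0.5146, 0.91, 0.364828)  len=0.5852
  (v6,v4,v2) [++-] → (0.5146, -0.349467, -0.95)–(0.5146, 0.91, -0.95)  len=1.2595
  (v2,v7,v6) [-++] → (0.5146, 0.91, 0.364828)–(0.5146, 0.91, -0.95)  len=1.3148

Chained into 1 loop(s):
  loop 1: 8 segments, perimeter = 7.4400
Total perimeter = 7.440

loops=1 perimeter=7.440


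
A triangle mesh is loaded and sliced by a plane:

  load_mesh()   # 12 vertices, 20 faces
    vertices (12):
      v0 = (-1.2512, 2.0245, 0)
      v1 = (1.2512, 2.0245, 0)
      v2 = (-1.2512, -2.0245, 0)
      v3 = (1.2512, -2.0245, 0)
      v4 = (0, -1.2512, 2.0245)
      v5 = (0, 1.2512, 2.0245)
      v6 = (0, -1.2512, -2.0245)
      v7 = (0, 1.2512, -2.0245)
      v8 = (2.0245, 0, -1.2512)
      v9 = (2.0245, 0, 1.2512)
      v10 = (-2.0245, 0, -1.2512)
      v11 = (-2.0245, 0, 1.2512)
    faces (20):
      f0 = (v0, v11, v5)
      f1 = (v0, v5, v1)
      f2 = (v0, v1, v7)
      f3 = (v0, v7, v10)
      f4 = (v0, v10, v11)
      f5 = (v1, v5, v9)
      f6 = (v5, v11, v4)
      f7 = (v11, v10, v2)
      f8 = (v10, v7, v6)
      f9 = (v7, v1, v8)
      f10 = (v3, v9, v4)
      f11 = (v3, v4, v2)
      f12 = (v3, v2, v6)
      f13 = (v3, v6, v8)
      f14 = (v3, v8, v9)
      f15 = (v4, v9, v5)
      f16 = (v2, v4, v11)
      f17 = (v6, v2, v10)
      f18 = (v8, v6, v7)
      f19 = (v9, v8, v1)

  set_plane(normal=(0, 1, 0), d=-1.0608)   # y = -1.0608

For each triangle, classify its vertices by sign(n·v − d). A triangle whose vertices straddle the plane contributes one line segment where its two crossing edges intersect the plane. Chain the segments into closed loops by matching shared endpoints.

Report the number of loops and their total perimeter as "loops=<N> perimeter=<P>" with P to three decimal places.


Straddling triangles (10 of 20):
  (v5,v11,v4) [++-] → (-0.308076, -1.0608, 1.90682)–(0, -1.0608, 2.0245)  len=0.3298
  (v11,v10,v2) [++-] → (-1.61931, -1.0608, -0.595595)–(-1.61931, -1.0608, 0.595595)  len=1.1912
  (v10,v7,v6) [++-] → (0, -1.0608, -2.0245)–(-0.308076, -1.0608, -1.90682)  len=0.3298
  (v3,v9,v4) [-+-] → (1.61931, -1.0608, 0.595595)–(0.308076, -1.0608, 1.90682)  len=1.8544
  (v3,v6,v8) [--+] → (0.308076, -1.0608, -1.90682)–(1.61931, -1.0608, -0.595595)  len=1.8544
  (v3,v8,v9) [-++] → (1.61931, -1.0608, -0.595595)–(1.61931, -1.0608, 0.595595)  len=1.1912
  (v4,v9,v5) [-++] → (0.308076, -1.0608, 1.90682)–(0, -1.0608, 2.0245)  len=0.3298
  (v2,v4,v11) [--+] → (-0.308076, -1.0608, 1.90682)–(-1.61931, -1.0608, 0.595595)  len=1.8544
  (v6,v2,v10) [--+] → (-1.61931, -1.0608, -0.595595)–(-0.308076, -1.0608, -1.90682)  len=1.8544
  (v8,v6,v7) [+-+] → (0.308076, -1.0608, -1.90682)–(0, -1.0608, -2.0245)  len=0.3298

Chained into 1 loop(s):
  loop 1: 10 segments, perimeter = 11.1190
Total perimeter = 11.119

loops=1 perimeter=11.119


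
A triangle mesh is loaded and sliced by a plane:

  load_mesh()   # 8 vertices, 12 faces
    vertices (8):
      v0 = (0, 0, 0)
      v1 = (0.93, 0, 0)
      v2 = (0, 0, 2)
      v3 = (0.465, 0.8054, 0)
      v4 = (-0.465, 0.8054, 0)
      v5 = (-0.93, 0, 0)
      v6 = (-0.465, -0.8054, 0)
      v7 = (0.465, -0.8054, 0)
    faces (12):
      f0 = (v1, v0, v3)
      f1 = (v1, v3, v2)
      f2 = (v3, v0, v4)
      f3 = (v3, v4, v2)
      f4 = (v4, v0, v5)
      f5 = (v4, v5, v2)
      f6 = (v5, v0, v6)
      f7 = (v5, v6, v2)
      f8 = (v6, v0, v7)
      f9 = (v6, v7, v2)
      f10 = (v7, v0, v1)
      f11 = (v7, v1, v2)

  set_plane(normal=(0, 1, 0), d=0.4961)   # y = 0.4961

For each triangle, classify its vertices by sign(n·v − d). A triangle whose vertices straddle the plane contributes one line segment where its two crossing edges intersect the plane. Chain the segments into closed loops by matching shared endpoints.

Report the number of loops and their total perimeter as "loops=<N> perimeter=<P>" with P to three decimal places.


loops=1 perimeter=3.554

Straddling triangles (6 of 12):
  (v1,v0,v3) [--+] → (0.286425, 0.4961, 0)–(0.643575, 0.4961, 0)  len=0.3572
  (v1,v3,v2) [-+-] → (0.643575, 0.4961, 0)–(0.286425, 0.4961, 0.768066)  len=0.8470
  (v3,v0,v4) [+-+] → (0.286425, 0.4961, 0)–(-0.286425, 0.4961, 0)  len=0.5728
  (v3,v4,v2) [++-] → (-0.286425, 0.4961, 0.768066)–(0.286425, 0.4961, 0.768066)  len=0.5728
  (v4,v0,v5) [+--] → (-0.286425, 0.4961, 0)–(-0.643575, 0.4961, 0)  len=0.3572
  (v4,v5,v2) [+--] → (-0.643575, 0.4961, 0)–(-0.286425, 0.4961, 0.768066)  len=0.8470

Chained into 1 loop(s):
  loop 1: 6 segments, perimeter = 3.5541
Total perimeter = 3.554


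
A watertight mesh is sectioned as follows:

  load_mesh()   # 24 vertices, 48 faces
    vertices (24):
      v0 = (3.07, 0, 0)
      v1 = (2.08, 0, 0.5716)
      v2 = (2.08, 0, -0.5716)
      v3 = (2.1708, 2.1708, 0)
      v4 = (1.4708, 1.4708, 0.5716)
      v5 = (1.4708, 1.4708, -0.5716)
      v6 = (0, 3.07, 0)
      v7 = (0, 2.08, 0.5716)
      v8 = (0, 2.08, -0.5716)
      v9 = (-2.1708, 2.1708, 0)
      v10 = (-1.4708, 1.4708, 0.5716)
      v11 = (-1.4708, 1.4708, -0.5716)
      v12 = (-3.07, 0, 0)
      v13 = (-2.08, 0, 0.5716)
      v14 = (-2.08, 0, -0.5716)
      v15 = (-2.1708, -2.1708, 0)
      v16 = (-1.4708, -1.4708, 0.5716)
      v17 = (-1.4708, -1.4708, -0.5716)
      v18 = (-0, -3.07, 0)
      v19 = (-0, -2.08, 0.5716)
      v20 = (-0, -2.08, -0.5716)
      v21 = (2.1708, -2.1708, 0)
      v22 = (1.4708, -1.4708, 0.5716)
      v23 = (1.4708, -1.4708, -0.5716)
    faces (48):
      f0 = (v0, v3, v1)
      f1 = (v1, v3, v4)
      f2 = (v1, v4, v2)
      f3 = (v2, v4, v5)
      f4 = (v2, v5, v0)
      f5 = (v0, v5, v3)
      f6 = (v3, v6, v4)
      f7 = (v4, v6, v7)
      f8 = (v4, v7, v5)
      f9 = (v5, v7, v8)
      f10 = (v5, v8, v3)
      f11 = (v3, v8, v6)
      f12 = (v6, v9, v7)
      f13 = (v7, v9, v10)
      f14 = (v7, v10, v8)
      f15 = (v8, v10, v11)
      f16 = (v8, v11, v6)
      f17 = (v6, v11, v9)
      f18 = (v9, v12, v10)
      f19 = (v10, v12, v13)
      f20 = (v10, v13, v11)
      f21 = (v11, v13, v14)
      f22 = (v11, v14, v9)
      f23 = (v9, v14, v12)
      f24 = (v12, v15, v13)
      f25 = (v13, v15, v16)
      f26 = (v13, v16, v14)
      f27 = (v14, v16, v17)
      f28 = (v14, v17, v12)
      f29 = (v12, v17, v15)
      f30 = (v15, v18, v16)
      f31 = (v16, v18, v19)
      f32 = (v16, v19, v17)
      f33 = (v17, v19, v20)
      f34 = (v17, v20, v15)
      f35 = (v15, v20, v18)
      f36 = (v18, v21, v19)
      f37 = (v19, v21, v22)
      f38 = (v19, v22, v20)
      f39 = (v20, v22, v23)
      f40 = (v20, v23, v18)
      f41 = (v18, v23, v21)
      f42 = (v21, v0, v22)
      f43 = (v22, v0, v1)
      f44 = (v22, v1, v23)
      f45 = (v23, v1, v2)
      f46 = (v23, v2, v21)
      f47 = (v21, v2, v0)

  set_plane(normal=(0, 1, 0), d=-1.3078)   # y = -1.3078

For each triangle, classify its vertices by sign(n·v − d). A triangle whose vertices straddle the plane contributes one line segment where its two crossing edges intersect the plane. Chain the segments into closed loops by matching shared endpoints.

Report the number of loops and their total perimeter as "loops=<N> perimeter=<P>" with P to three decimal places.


loops=2 perimeter=6.859

Straddling triangles (12 of 48):
  (v12,v15,v13) [+-+] → (-2.52828, -1.3078, 0)–(-2.1347, -1.3078, 0.227239)  len=0.4545
  (v13,v15,v16) [+--] → (-2.1347, -1.3078, 0.227239)–(-1.53831, -1.3078, 0.5716)  len=0.6887
  (v13,v16,v14) [+-+] → (-1.53831, -1.3078, 0.5716)–(-1.53831, -1.3078, 0.444906)  len=0.1267
  (v14,v16,v17) [+--] → (-1.53831, -1.3078, 0.444906)–(-1.53831, -1.3078, -0.5716)  len=1.0165
  (v14,v17,v12) [+-+] → (-1.53831, -1.3078, -0.5716)–(-1.64803, -1.3078, -0.508253)  len=0.1267
  (v12,v17,v15) [+--] → (-1.64803, -1.3078, -0.508253)–(-2.52828, -1.3078, 0)  len=1.0164
  (v21,v0,v22) [-+-] → (2.52828, -1.3078, 0)–(1.64803, -1.3078, 0.508253)  len=1.0164
  (v22,v0,v1) [-++] → (1.64803, -1.3078, 0.508253)–(1.53831, -1.3078, 0.5716)  len=0.1267
  (v22,v1,v23) [-+-] → (1.53831, -1.3078, 0.5716)–(1.53831, -1.3078, -0.444906)  len=1.0165
  (v23,v1,v2) [-++] → (1.53831, -1.3078, -0.444906)–(1.53831, -1.3078, -0.5716)  len=0.1267
  (v23,v2,v21) [-+-] → (1.53831, -1.3078, -0.5716)–(2.1347, -1.3078, -0.227239)  len=0.6887
  (v21,v2,v0) [-++] → (2.1347, -1.3078, -0.227239)–(2.52828, -1.3078, 0)  len=0.4545

Chained into 2 loop(s):
  loop 1: 6 segments, perimeter = 3.4295
  loop 2: 6 segments, perimeter = 3.4295
Total perimeter = 6.859


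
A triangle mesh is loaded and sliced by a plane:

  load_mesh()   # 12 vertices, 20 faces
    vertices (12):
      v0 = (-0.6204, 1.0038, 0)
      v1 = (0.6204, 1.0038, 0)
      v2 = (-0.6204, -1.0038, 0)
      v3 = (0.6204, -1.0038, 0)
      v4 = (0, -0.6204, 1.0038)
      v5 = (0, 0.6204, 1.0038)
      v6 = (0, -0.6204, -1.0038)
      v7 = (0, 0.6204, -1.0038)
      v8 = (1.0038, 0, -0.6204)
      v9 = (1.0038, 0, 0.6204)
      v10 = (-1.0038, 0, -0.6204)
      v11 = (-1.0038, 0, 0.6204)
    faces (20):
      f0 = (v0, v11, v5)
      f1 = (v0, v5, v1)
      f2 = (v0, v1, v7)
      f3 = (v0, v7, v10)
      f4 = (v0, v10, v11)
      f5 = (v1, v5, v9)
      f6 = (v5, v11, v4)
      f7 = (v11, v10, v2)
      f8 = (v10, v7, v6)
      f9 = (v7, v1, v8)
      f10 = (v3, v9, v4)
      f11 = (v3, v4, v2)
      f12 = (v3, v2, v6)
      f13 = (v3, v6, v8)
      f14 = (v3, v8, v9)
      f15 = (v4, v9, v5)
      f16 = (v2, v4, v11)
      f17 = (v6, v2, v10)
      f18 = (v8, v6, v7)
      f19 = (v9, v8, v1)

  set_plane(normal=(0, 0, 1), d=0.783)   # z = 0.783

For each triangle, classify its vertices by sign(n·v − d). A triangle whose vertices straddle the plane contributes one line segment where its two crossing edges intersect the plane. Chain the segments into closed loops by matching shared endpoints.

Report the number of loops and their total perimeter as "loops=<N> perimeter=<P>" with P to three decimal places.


Straddling triangles (8 of 20):
  (v0,v11,v5) [--+] → (-0.578088, 0.263112, 0.783)–(-0.136466, 0.704734, 0.783)  len=0.6245
  (v0,v5,v1) [-+-] → (-0.136466, 0.704734, 0.783)–(0.136466, 0.704734, 0.783)  len=0.2729
  (v1,v5,v9) [-+-] → (0.136466, 0.704734, 0.783)–(0.578088, 0.263112, 0.783)  len=0.6245
  (v5,v11,v4) [+-+] → (-0.578088, 0.263112, 0.783)–(-0.578088, -0.263112, 0.783)  len=0.5262
  (v3,v9,v4) [--+] → (0.578088, -0.263112, 0.783)–(0.136466, -0.704734, 0.783)  len=0.6245
  (v3,v4,v2) [-+-] → (0.136466, -0.704734, 0.783)–(-0.136466, -0.704734, 0.783)  len=0.2729
  (v4,v9,v5) [+-+] → (0.578088, -0.263112, 0.783)–(0.578088, 0.263112, 0.783)  len=0.5262
  (v2,v4,v11) [-+-] → (-0.136466, -0.704734, 0.783)–(-0.578088, -0.263112, 0.783)  len=0.6245

Chained into 1 loop(s):
  loop 1: 8 segments, perimeter = 4.0965
Total perimeter = 4.097

loops=1 perimeter=4.097


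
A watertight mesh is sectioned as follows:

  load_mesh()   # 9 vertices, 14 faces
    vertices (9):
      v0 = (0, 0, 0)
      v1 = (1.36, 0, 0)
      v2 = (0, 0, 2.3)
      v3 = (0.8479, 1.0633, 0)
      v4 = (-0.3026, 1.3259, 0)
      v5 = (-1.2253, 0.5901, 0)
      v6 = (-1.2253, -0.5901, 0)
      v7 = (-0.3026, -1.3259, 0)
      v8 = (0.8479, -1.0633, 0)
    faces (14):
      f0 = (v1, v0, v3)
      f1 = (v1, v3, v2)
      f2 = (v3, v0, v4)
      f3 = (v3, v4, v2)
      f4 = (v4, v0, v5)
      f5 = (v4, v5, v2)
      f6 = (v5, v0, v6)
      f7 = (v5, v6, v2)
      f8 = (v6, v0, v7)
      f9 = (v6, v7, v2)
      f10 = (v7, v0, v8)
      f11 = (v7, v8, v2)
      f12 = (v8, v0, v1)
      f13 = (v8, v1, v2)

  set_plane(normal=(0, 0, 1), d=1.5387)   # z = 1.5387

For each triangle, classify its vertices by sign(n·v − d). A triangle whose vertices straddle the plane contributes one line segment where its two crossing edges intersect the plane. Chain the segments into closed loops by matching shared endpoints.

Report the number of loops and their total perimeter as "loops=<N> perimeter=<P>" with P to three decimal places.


Straddling triangles (7 of 14):
  (v1,v3,v2) [--+] → (0.280655, 0.351952, 1.5387)–(0.45016, 0, 1.5387)  len=0.3906
  (v3,v4,v2) [--+] → (-0.100161, 0.438873, 1.5387)–(0.280655, 0.351952, 1.5387)  len=0.3906
  (v4,v5,v2) [--+] → (-0.405574, 0.195323, 1.5387)–(-0.100161, 0.438873, 1.5387)  len=0.3906
  (v5,v6,v2) [--+] → (-0.405574, -0.195323, 1.5387)–(-0.405574, 0.195323, 1.5387)  len=0.3906
  (v6,v7,v2) [--+] → (-0.100161, -0.438873, 1.5387)–(-0.405574, -0.195323, 1.5387)  len=0.3906
  (v7,v8,v2) [--+] → (0.280655, -0.351952, 1.5387)–(-0.100161, -0.438873, 1.5387)  len=0.3906
  (v8,v1,v2) [--+] → (0.45016, 0, 1.5387)–(0.280655, -0.351952, 1.5387)  len=0.3906

Chained into 1 loop(s):
  loop 1: 7 segments, perimeter = 2.7344
Total perimeter = 2.734

loops=1 perimeter=2.734


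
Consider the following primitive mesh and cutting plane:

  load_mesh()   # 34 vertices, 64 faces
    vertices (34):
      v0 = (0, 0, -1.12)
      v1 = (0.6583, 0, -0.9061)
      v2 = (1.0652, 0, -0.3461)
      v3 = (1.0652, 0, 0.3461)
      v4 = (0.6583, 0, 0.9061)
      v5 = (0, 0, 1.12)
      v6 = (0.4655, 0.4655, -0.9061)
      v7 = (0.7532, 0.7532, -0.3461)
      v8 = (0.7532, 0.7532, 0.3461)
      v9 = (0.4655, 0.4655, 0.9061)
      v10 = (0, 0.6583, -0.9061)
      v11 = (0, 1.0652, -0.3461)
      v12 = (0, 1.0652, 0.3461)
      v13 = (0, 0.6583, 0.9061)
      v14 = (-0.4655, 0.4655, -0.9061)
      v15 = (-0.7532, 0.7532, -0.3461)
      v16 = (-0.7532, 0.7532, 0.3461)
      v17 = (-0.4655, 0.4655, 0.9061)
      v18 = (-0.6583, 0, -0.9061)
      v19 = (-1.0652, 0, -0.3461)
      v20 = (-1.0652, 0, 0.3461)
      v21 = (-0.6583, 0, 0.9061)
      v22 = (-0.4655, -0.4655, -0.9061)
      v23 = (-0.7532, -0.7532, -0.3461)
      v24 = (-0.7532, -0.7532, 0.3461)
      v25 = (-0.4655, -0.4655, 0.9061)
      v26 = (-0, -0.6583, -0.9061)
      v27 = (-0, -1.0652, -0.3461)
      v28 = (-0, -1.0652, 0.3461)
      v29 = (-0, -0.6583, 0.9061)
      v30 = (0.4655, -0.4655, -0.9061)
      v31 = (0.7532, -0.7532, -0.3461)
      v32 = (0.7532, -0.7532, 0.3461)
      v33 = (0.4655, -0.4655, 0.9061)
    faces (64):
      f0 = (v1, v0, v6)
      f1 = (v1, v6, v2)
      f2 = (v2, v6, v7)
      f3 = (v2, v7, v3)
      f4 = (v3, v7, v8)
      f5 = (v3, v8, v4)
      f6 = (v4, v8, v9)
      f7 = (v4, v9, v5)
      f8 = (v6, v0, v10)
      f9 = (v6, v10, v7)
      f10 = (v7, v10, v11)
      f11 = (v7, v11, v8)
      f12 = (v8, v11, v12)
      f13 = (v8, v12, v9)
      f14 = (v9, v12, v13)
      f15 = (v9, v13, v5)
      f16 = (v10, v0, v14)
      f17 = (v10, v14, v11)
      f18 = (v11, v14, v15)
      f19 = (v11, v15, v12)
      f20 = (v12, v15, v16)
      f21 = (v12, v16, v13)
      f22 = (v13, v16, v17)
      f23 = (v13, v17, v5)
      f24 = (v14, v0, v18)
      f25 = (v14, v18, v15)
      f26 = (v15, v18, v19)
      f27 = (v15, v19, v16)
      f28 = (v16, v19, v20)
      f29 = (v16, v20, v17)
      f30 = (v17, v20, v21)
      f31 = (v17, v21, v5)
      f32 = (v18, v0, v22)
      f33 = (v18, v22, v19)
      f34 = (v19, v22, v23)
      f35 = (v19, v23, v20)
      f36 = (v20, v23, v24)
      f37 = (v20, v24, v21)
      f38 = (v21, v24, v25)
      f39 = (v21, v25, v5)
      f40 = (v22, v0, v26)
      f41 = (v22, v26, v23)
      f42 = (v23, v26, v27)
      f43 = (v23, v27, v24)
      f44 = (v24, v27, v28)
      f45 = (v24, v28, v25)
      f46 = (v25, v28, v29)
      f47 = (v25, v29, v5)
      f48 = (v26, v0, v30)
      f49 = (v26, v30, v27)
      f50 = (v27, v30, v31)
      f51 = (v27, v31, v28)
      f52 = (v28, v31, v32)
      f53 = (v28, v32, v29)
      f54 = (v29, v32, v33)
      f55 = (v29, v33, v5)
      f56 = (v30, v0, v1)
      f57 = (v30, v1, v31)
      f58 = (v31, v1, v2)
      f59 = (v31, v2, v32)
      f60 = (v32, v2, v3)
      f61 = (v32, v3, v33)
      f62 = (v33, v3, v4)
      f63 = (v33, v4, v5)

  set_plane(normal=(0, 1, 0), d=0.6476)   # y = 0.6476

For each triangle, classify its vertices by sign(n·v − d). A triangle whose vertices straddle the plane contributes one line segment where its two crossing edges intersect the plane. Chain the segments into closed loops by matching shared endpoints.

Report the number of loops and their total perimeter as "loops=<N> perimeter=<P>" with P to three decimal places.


Straddling triangles (20 of 64):
  (v2,v6,v7) [--+] → (0.6476, 0.6476, -0.551647)–(0.796943, 0.6476, -0.3461)  len=0.2541
  (v2,v7,v3) [-+-] → (0.796943, 0.6476, -0.3461)–(0.796943, 0.6476, -0.249052)  len=0.0970
  (v3,v7,v8) [-++] → (0.796943, 0.6476, -0.249052)–(0.796943, 0.6476, 0.3461)  len=0.5952
  (v3,v8,v4) [-+-] → (0.796943, 0.6476, 0.3461)–(0.739895, 0.6476, 0.424613)  len=0.0971
  (v4,v8,v9) [-+-] → (0.739895, 0.6476, 0.424613)–(0.6476, 0.6476, 0.551647)  len=0.1570
  (v6,v0,v10) [--+] → (0, 0.6476, -0.909577)–(0.0258343, 0.6476, -0.9061)  len=0.0261
  (v6,v10,v7) [-++] → (0.0258343, 0.6476, -0.9061)–(0.6476, 0.6476, -0.551647)  len=0.7157
  (v8,v12,v9) [++-] → (0.32415, 0.6476, 0.736055)–(0.6476, 0.6476, 0.551647)  len=0.3723
  (v9,v12,v13) [-++] → (0.32415, 0.6476, 0.736055)–(0.0258343, 0.6476, 0.9061)  len=0.3434
  (v9,v13,v5) [-+-] → (0.0258343, 0.6476, 0.9061)–(0, 0.6476, 0.909577)  len=0.0261
  (v10,v0,v14) [+--] → (0, 0.6476, -0.909577)–(-0.0258343, 0.6476, -0.9061)  len=0.0261
  (v10,v14,v11) [+-+] → (-0.0258343, 0.6476, -0.9061)–(-0.32415, 0.6476, -0.736055)  len=0.3434
  (v11,v14,v15) [+-+] → (-0.32415, 0.6476, -0.736055)–(-0.6476, 0.6476, -0.551647)  len=0.3723
  (v13,v16,v17) [++-] → (-0.6476, 0.6476, 0.551647)–(-0.0258343, 0.6476, 0.9061)  len=0.7157
  (v13,v17,v5) [+--] → (-0.0258343, 0.6476, 0.9061)–(0, 0.6476, 0.909577)  len=0.0261
  (v14,v18,v15) [--+] → (-0.739895, 0.6476, -0.424613)–(-0.6476, 0.6476, -0.551647)  len=0.1570
  (v15,v18,v19) [+--] → (-0.739895, 0.6476, -0.424613)–(-0.796943, 0.6476, -0.3461)  len=0.0971
  (v15,v19,v16) [+-+] → (-0.796943, 0.6476, -0.3461)–(-0.796943, 0.6476, 0.249052)  len=0.5952
  (v16,v19,v20) [+--] → (-0.796943, 0.6476, 0.249052)–(-0.796943, 0.6476, 0.3461)  len=0.0970
  (v16,v20,v17) [+--] → (-0.796943, 0.6476, 0.3461)–(-0.6476, 0.6476, 0.551647)  len=0.2541

Chained into 1 loop(s):
  loop 1: 20 segments, perimeter = 5.3678
Total perimeter = 5.368

loops=1 perimeter=5.368


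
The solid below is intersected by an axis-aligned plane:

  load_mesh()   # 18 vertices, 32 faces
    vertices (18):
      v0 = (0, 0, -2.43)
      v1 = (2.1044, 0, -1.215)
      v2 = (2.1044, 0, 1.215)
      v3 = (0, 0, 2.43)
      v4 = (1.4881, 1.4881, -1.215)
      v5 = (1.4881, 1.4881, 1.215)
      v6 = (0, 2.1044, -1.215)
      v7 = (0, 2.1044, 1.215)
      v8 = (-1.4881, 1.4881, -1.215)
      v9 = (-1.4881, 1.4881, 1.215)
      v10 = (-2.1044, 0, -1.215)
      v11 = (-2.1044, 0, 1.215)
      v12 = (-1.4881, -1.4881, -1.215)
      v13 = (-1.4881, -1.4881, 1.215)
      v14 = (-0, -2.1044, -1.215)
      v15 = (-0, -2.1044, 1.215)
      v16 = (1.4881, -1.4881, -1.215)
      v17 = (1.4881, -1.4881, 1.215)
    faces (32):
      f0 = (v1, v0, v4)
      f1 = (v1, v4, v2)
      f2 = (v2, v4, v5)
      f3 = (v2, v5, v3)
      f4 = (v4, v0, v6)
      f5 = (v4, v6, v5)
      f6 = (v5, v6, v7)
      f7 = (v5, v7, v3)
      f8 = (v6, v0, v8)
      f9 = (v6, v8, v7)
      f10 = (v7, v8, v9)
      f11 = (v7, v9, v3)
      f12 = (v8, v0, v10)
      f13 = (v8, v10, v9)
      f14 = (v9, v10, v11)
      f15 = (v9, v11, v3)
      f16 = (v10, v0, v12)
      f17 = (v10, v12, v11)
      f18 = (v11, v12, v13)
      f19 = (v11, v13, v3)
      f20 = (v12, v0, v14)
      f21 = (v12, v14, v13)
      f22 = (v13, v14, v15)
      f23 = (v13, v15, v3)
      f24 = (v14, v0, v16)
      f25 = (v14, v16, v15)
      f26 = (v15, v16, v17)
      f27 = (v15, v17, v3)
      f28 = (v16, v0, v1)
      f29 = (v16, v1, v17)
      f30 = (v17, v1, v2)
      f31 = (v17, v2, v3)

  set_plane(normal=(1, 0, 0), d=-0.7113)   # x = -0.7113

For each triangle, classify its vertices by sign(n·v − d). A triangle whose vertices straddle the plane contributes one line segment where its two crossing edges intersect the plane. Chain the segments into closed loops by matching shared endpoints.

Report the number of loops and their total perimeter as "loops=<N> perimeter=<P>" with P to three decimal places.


loops=1 perimeter=12.859

Straddling triangles (12 of 32):
  (v6,v0,v8) [++-] → (-0.7113, 0.7113, -1.84924)–(-0.7113, 1.80981, -1.215)  len=1.2685
  (v6,v8,v7) [+-+] → (-0.7113, 1.80981, -1.215)–(-0.7113, 1.80981, 0.0534793)  len=1.2685
  (v7,v8,v9) [+--] → (-0.7113, 1.80981, 0.0534793)–(-0.7113, 1.80981, 1.215)  len=1.1615
  (v7,v9,v3) [+-+] → (-0.7113, 1.80981, 1.215)–(-0.7113, 0.7113, 1.84924)  len=1.2685
  (v8,v0,v10) [-+-] → (-0.7113, 0.7113, -1.84924)–(-0.7113, 0, -2.01932)  len=0.7314
  (v9,v11,v3) [--+] → (-0.7113, 0, 2.01932)–(-0.7113, 0.7113, 1.84924)  len=0.7314
  (v10,v0,v12) [-+-] → (-0.7113, 0, -2.01932)–(-0.7113, -0.7113, -1.84924)  len=0.7314
  (v11,v13,v3) [--+] → (-0.7113, -0.7113, 1.84924)–(-0.7113, 0, 2.01932)  len=0.7314
  (v12,v0,v14) [-++] → (-0.7113, -0.7113, -1.84924)–(-0.7113, -1.80981, -1.215)  len=1.2685
  (v12,v14,v13) [-+-] → (-0.7113, -1.80981, -1.215)–(-0.7113, -1.80981, -0.0534793)  len=1.1615
  (v13,v14,v15) [-++] → (-0.7113, -1.80981, -0.0534793)–(-0.7113, -1.80981, 1.215)  len=1.2685
  (v13,v15,v3) [-++] → (-0.7113, -1.80981, 1.215)–(-0.7113, -0.7113, 1.84924)  len=1.2685

Chained into 1 loop(s):
  loop 1: 12 segments, perimeter = 12.8593
Total perimeter = 12.859


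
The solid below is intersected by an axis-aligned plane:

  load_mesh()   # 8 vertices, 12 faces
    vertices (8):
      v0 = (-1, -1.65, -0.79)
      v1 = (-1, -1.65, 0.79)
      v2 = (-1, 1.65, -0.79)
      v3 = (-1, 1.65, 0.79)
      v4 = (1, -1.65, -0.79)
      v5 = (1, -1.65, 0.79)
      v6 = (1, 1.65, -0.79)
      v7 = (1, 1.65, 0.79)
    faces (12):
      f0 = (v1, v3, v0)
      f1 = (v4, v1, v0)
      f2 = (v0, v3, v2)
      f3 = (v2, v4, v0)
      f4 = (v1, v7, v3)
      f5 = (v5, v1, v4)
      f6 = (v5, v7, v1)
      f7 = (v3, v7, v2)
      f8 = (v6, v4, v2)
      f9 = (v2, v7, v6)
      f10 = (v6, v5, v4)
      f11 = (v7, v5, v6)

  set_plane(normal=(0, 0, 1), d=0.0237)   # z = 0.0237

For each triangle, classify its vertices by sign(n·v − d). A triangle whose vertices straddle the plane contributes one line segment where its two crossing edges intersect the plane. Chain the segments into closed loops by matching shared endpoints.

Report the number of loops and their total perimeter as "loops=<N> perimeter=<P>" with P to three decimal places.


loops=1 perimeter=10.600

Straddling triangles (8 of 12):
  (v1,v3,v0) [++-] → (-1, 0.0495, 0.0237)–(-1, -1.65, 0.0237)  len=1.6995
  (v4,v1,v0) [-+-] → (-0.03, -1.65, 0.0237)–(-1, -1.65, 0.0237)  len=0.9700
  (v0,v3,v2) [-+-] → (-1, 0.0495, 0.0237)–(-1, 1.65, 0.0237)  len=1.6005
  (v5,v1,v4) [++-] → (-0.03, -1.65, 0.0237)–(1, -1.65, 0.0237)  len=1.0300
  (v3,v7,v2) [++-] → (0.03, 1.65, 0.0237)–(-1, 1.65, 0.0237)  len=1.0300
  (v2,v7,v6) [-+-] → (0.03, 1.65, 0.0237)–(1, 1.65, 0.0237)  len=0.9700
  (v6,v5,v4) [-+-] → (1, -0.0495, 0.0237)–(1, -1.65, 0.0237)  len=1.6005
  (v7,v5,v6) [++-] → (1, -0.0495, 0.0237)–(1, 1.65, 0.0237)  len=1.6995

Chained into 1 loop(s):
  loop 1: 8 segments, perimeter = 10.6000
Total perimeter = 10.600


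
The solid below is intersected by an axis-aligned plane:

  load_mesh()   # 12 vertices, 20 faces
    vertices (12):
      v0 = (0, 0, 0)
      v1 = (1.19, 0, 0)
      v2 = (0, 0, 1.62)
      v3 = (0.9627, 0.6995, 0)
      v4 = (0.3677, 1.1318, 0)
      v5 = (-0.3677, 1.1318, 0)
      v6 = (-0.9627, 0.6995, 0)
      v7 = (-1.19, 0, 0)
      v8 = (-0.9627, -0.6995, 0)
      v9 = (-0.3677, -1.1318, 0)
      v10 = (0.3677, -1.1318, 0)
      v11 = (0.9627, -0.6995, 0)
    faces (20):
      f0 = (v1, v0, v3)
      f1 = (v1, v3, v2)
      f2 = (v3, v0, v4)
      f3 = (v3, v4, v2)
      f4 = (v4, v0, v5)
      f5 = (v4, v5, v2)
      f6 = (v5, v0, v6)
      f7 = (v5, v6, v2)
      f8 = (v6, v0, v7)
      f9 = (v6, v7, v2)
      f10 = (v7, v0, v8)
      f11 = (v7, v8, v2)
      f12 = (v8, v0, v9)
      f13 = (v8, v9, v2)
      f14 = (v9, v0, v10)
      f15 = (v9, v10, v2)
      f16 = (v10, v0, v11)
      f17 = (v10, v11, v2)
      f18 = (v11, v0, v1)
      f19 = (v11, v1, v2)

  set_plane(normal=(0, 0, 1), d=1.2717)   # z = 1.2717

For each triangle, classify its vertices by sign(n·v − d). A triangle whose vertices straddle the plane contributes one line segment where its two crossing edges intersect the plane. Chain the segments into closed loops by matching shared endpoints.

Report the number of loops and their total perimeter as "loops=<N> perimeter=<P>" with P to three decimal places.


Straddling triangles (10 of 20):
  (v1,v3,v2) [--+] → (0.206981, 0.150392, 1.2717)–(0.25585, 0, 1.2717)  len=0.1581
  (v3,v4,v2) [--+] → (0.0790555, 0.243337, 1.2717)–(0.206981, 0.150393, 1.2717)  len=0.1581
  (v4,v5,v2) [--+] → (-0.0790555, 0.243337, 1.2717)–(0.0790555, 0.243337, 1.2717)  len=0.1581
  (v5,v6,v2) [--+] → (-0.206981, 0.150392, 1.2717)–(-0.0790555, 0.243337, 1.2717)  len=0.1581
  (v6,v7,v2) [--+] → (-0.25585, 0, 1.2717)–(-0.206981, 0.150393, 1.2717)  len=0.1581
  (v7,v8,v2) [--+] → (-0.206981, -0.150392, 1.2717)–(-0.25585, 0, 1.2717)  len=0.1581
  (v8,v9,v2) [--+] → (-0.0790555, -0.243337, 1.2717)–(-0.206981, -0.150393, 1.2717)  len=0.1581
  (v9,v10,v2) [--+] → (0.0790555, -0.243337, 1.2717)–(-0.0790555, -0.243337, 1.2717)  len=0.1581
  (v10,v11,v2) [--+] → (0.206981, -0.150392, 1.2717)–(0.0790555, -0.243337, 1.2717)  len=0.1581
  (v11,v1,v2) [--+] → (0.25585, 0, 1.2717)–(0.206981, -0.150393, 1.2717)  len=0.1581

Chained into 1 loop(s):
  loop 1: 10 segments, perimeter = 1.5813
Total perimeter = 1.581

loops=1 perimeter=1.581


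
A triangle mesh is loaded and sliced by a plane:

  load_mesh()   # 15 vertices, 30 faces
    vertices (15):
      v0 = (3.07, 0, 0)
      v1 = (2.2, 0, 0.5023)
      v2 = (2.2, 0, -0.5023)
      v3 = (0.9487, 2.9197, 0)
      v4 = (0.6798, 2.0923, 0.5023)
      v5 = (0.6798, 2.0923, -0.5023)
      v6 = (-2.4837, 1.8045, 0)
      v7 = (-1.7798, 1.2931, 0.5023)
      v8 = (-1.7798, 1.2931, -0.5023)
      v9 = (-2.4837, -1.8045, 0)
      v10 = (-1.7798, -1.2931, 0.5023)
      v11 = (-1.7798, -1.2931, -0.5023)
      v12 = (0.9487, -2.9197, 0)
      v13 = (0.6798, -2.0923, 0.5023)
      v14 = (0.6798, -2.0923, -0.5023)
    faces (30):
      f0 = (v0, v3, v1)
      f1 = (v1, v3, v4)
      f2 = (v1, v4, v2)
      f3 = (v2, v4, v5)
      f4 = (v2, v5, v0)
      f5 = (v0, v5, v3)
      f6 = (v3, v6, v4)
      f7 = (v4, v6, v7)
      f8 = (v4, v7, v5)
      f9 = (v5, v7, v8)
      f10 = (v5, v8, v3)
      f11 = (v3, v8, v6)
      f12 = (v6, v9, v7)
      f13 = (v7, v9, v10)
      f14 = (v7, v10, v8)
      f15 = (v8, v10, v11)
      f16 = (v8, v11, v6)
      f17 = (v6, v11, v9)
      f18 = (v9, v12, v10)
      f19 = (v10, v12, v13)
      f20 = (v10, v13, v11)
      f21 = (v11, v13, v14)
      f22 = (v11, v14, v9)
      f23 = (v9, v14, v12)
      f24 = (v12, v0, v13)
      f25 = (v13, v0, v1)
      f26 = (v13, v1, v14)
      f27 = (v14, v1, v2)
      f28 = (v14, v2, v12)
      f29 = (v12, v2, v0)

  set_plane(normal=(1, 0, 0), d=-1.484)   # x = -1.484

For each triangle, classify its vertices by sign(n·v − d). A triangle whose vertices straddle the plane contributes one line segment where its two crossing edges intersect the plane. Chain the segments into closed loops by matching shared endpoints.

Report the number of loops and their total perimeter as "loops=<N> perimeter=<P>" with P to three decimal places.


loops=2 perimeter=5.587

Straddling triangles (12 of 30):
  (v3,v6,v4) [+-+] → (-1.484, 2.12931, 0)–(-1.484, 1.89545, 0.158732)  len=0.2826
  (v4,v6,v7) [+--] → (-1.484, 1.89545, 0.158732)–(-1.484, 1.38921, 0.5023)  len=0.6118
  (v4,v7,v5) [+-+] → (-1.484, 1.38921, 0.5023)–(-1.484, 1.38921, 0.381483)  len=0.1208
  (v5,v7,v8) [+--] → (-1.484, 1.38921, 0.381483)–(-1.484, 1.38921, -0.5023)  len=0.8838
  (v5,v8,v3) [+-+] → (-1.484, 1.38921, -0.5023)–(-1.484, 1.46944, -0.447845)  len=0.0970
  (v3,v8,v6) [+--] → (-1.484, 1.46944, -0.447845)–(-1.484, 2.12931, 0)  len=0.7975
  (v9,v12,v10) [-+-] → (-1.484, -2.12931, 0)–(-1.484, -1.46944, 0.447845)  len=0.7975
  (v10,v12,v13) [-++] → (-1.484, -1.46944, 0.447845)–(-1.484, -1.38921, 0.5023)  len=0.0970
  (v10,v13,v11) [-+-] → (-1.484, -1.38921, 0.5023)–(-1.484, -1.38921, -0.381483)  len=0.8838
  (v11,v13,v14) [-++] → (-1.484, -1.38921, -0.381483)–(-1.484, -1.38921, -0.5023)  len=0.1208
  (v11,v14,v9) [-+-] → (-1.484, -1.38921, -0.5023)–(-1.484, -1.89545, -0.158732)  len=0.6118
  (v9,v14,v12) [-++] → (-1.484, -1.89545, -0.158732)–(-1.484, -2.12931, 0)  len=0.2826

Chained into 2 loop(s):
  loop 1: 6 segments, perimeter = 2.7935
  loop 2: 6 segments, perimeter = 2.7935
Total perimeter = 5.587
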